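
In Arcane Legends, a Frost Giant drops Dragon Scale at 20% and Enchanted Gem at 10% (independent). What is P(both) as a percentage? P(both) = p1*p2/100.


For independent events, P(both) = P(A) * P(B)
= 20% * 10%
= 200 / 100 %
= 2.0%

2.0%


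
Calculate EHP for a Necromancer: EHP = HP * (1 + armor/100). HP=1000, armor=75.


EHP = 1000 * (1 + 75/100)
= 1000 * (1 + 0.75)
= 1000 * 1.75
= 1750.0

1750.0 EHP


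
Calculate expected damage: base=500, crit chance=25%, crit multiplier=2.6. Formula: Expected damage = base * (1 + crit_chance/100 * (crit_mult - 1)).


E[dmg] = base * (1 + crit_chance * (crit_mult - 1))
cc as decimal = 25/100 = 0.25
cm - 1 = 2.6 - 1 = 1.6
Bonus factor = 0.25 * 1.6 = 0.4
Total multiplier = 1 + 0.4 = 1.4
Expected damage = 500 * 1.4 = 700.00

700.00 damage


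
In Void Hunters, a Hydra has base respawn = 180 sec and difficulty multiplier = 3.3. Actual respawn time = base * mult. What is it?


Respawn time = base * multiplier
= 180 * 3.3
= 594.0 seconds

594.0 seconds


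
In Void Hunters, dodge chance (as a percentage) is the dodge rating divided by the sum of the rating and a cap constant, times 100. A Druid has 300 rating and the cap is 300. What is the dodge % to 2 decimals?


dodge% = 300 / (300 + 300) * 100
= 300 / 600 * 100
= 0.5 * 100
= 50.00%

50.00%


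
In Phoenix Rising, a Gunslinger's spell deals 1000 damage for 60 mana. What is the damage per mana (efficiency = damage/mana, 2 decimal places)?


Efficiency = damage / mana
= 1000 / 60
= 16.67

16.67 dmg/mana


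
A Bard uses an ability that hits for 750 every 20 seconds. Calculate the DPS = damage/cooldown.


DPS = damage / cooldown
= 750 / 20
= 37.50

37.50 DPS


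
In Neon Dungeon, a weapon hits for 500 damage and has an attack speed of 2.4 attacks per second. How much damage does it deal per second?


DPS = damage * attack_speed
= 500 * 2.4
= 1200.0

1200.0 DPS


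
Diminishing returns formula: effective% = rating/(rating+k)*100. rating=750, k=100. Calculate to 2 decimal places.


effective% = rating / (rating + k) * 100
= 750 / (750 + 100) * 100
= 750 / 850 * 100
= 0.882353 * 100
= 88.24%

88.24%


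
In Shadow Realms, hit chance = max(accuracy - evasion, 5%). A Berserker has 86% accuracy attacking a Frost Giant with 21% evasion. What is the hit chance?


accuracy - evasion = 86 - 21 = 65
Apply floor: max(65, 5) = 65
Hit chance = 65%

65%


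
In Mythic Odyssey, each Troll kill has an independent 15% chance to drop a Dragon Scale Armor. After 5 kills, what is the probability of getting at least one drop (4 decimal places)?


P(at least one) = 1 - P(none) = 1 - (1-p)^n
p = 15/100 = 0.15
1 - p = 0.85
(1 - p)^5 = 0.85^5 = 0.443705
P(at least one) = 1 - 0.443705 = 0.5563

0.5563


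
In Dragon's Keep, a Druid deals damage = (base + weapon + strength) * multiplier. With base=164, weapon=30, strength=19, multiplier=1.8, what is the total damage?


Sum base + weapon + str = 164 + 30 + 19 = 213
Multiply by 1.8:
213 * 1.8 = 383.4

383.4 damage


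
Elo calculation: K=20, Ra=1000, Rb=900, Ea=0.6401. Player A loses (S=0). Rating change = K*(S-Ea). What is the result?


Elo update: delta = K * (S - Ea), where S = 0 (loses)
S - Ea = 0 - 0.6401 = -0.6401
Rating change = 20 * -0.6401
= -12.80

-12.80 rating points


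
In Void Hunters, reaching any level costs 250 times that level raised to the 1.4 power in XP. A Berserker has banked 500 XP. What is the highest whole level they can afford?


XP = 250 * level^1.4, so level = (XP / 250)^(1/1.4)
= (500 / 250)^(1/1.4)
= 2.0^0.7143
= 1.6407
Floor: level = 1

level 1


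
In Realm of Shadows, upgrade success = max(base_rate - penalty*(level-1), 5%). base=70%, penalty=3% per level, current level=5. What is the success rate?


raw_rate = 70 - 3 * (5 - 1)
= 70 - 3 * 4
= 70 - 12
= 58
Apply floor: max(58, 5) = 58%

58%


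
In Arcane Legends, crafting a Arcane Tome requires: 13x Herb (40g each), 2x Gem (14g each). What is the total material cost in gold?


Cost breakdown:
  Herb: 13 * 40 = 520
  Gem: 2 * 14 = 28
Total = 520 + 28 = 548

548 gold


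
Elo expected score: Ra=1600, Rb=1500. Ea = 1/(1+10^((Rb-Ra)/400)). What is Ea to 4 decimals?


Elo expected score: Ea = 1/(1 + 10^((Rb-Ra)/400))
Rb - Ra = 1500 - 1600 = -100
(Rb-Ra)/400 = -100/400 = -0.25
10^-0.25 = 0.562341
Ea = 1/(1 + 0.562341) = 1/1.562341 = 0.6401

0.6401


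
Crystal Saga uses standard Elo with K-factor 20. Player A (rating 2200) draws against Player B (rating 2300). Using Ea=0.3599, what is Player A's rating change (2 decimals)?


Elo update: delta = K * (S - Ea), where S = 0.5 (draws)
S - Ea = 0.5 - 0.3599 = 0.1401
Rating change = 20 * 0.1401
= 2.80

2.80 rating points


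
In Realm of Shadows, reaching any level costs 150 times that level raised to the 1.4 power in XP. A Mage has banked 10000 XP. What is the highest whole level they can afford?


XP = 150 * level^1.4, so level = (XP / 150)^(1/1.4)
= (10000 / 150)^(1/1.4)
= 66.6667^0.7143
= 20.0813
Floor: level = 20

level 20


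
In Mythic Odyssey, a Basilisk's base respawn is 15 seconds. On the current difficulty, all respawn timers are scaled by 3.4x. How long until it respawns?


Respawn time = base * multiplier
= 15 * 3.4
= 51.0 seconds

51.0 seconds


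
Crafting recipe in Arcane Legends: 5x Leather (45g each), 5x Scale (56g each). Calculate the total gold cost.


Cost breakdown:
  Leather: 5 * 45 = 225
  Scale: 5 * 56 = 280
Total = 225 + 280 = 505

505 gold


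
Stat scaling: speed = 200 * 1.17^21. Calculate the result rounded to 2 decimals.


value = base * growth^level
= 200 * 1.17^21
= 200 * 27.033551
= 5406.71

5406.71 speed


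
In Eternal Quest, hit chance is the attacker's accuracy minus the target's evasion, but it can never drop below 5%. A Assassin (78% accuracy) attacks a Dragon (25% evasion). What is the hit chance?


accuracy - evasion = 78 - 25 = 53
Apply floor: max(53, 5) = 53
Hit chance = 53%

53%


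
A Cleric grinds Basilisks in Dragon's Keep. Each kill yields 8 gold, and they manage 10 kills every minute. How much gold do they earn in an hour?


Gold per minute = 8 * 10 = 80
Gold per hour = 80 * 60 = 4800

4800 gold/hour


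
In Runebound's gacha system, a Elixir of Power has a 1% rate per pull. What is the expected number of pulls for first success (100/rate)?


Expected pulls for a geometric distribution = 1/p = 100 / rate%
= 100 / 1
= 100.0

100.0 pulls


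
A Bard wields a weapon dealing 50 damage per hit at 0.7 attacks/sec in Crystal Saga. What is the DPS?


DPS = damage * attack_speed
= 50 * 0.7
= 35.0

35.0 DPS


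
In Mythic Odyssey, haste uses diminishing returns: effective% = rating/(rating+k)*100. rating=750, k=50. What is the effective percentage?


effective% = rating / (rating + k) * 100
= 750 / (750 + 50) * 100
= 750 / 800 * 100
= 0.9375 * 100
= 93.75%

93.75%


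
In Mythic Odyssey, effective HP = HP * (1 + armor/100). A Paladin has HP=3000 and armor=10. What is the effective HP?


EHP = 3000 * (1 + 10/100)
= 3000 * (1 + 0.1)
= 3000 * 1.1
= 3300.0

3300.0 EHP


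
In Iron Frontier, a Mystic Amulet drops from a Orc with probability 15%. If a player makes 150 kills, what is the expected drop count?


Expected drops = kills * (drop_rate / 100)
= 150 * (15 / 100)
= 150 * 0.15
= 22.5

22.5 drops


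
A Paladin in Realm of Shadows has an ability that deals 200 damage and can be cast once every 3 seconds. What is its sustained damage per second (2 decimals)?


DPS = damage / cooldown
= 200 / 3
= 66.67

66.67 DPS


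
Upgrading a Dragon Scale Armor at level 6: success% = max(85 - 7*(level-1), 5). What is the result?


raw_rate = 85 - 7 * (6 - 1)
= 85 - 7 * 5
= 85 - 35
= 50
Apply floor: max(50, 5) = 50%

50%


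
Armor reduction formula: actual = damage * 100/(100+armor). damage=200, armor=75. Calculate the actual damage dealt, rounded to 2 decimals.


actual = 200 * 100 / (100 + 75)
= 200 * 100 / 175
= 20000 / 175
= 114.29

114.29 damage


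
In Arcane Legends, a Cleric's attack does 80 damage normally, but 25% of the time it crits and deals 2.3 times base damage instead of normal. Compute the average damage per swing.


E[dmg] = base * (1 + crit_chance * (crit_mult - 1))
cc as decimal = 25/100 = 0.25
cm - 1 = 2.3 - 1 = 1.3
Bonus factor = 0.25 * 1.3 = 0.325
Total multiplier = 1 + 0.325 = 1.325
Expected damage = 80 * 1.325 = 106.00

106.00 damage


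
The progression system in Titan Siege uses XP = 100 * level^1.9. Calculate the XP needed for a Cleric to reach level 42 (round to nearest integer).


XP = 100 * level^1.9
Substitute level = 42:
XP = 100 * 42^1.9
= 100 * 1213.8741
= 121387

121387 XP


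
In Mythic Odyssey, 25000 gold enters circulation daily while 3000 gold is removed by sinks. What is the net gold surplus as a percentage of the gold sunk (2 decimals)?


Net gold = 25000 - 3000 = 22000
Inflation rate = net / sunk * 100 = 22000 / 3000 * 100
= 7.333333 * 100
= 733.33%

733.33%


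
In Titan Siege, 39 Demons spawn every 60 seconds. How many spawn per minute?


Spawns per minute = count * (60 / interval)
= 39 * (60 / 60)
= 39 * 1.0
= 39.0

39.0 per minute


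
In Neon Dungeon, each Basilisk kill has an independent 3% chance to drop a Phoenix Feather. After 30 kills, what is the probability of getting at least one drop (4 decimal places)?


P(at least one) = 1 - P(none) = 1 - (1-p)^n
p = 3/100 = 0.03
1 - p = 0.97
(1 - p)^30 = 0.97^30 = 0.401007
P(at least one) = 1 - 0.401007 = 0.5990

0.5990


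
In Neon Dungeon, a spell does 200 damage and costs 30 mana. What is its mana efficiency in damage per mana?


Efficiency = damage / mana
= 200 / 30
= 6.67

6.67 dmg/mana


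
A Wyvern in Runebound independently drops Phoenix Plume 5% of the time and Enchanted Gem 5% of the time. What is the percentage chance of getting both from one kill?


For independent events, P(both) = P(A) * P(B)
= 5% * 5%
= 25 / 100 %
= 0.25%

0.25%


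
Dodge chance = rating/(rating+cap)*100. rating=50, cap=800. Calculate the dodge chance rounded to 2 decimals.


dodge% = 50 / (50 + 800) * 100
= 50 / 850 * 100
= 0.058824 * 100
= 5.88%

5.88%


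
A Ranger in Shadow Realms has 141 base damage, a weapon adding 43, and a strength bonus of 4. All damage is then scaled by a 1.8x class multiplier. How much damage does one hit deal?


Sum base + weapon + str = 141 + 43 + 4 = 188
Multiply by 1.8:
188 * 1.8 = 338.4

338.4 damage


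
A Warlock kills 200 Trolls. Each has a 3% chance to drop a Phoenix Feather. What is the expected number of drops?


Expected drops = kills * (drop_rate / 100)
= 200 * (3 / 100)
= 200 * 0.03
= 6.0

6.0 drops


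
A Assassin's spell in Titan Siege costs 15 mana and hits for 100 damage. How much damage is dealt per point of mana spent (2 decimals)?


Efficiency = damage / mana
= 100 / 15
= 6.67

6.67 dmg/mana


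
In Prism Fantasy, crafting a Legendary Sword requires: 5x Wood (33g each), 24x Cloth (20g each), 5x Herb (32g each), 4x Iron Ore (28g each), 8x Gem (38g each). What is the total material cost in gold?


Cost breakdown:
  Wood: 5 * 33 = 165
  Cloth: 24 * 20 = 480
  Herb: 5 * 32 = 160
  Iron Ore: 4 * 28 = 112
  Gem: 8 * 38 = 304
Total = 165 + 480 + 160 + 112 + 304 = 1221

1221 gold


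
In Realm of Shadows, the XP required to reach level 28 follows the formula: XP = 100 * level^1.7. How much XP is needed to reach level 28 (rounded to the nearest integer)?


XP = 100 * level^1.7
Substitute level = 28:
XP = 100 * 28^1.7
= 100 * 288.5152
= 28852

28852 XP


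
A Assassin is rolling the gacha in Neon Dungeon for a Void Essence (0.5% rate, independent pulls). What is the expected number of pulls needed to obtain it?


Expected pulls for a geometric distribution = 1/p = 100 / rate%
= 100 / 0.5
= 200.0

200.0 pulls


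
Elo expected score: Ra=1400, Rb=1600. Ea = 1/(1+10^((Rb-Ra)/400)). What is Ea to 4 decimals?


Elo expected score: Ea = 1/(1 + 10^((Rb-Ra)/400))
Rb - Ra = 1600 - 1400 = 200
(Rb-Ra)/400 = 200/400 = 0.5
10^0.5 = 3.162278
Ea = 1/(1 + 3.162278) = 1/4.162278 = 0.2403

0.2403


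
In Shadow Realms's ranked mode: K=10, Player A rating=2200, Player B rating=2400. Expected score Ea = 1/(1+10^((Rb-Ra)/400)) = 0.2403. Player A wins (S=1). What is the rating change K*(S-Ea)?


Elo update: delta = K * (S - Ea), where S = 1 (wins)
S - Ea = 1 - 0.2403 = 0.7597
Rating change = 10 * 0.7597
= 7.60

7.60 rating points


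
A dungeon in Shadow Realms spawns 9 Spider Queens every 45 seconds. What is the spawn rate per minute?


Spawns per minute = count * (60 / interval)
= 9 * (60 / 45)
= 9 * 1.3333
= 12.0

12.0 per minute


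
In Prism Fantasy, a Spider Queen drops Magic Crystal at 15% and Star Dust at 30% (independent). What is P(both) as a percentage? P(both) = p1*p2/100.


For independent events, P(both) = P(A) * P(B)
= 15% * 30%
= 450 / 100 %
= 4.5%

4.5%


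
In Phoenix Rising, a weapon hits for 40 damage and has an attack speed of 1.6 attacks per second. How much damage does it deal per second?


DPS = damage * attack_speed
= 40 * 1.6
= 64.0

64.0 DPS


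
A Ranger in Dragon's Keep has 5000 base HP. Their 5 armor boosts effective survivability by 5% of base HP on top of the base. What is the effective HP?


EHP = 5000 * (1 + 5/100)
= 5000 * (1 + 0.05)
= 5000 * 1.05
= 5250.0

5250.0 EHP


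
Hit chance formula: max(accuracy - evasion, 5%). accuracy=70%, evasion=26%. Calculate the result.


accuracy - evasion = 70 - 26 = 44
Apply floor: max(44, 5) = 44
Hit chance = 44%

44%


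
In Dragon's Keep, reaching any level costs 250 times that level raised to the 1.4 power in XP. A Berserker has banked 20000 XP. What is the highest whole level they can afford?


XP = 250 * level^1.4, so level = (XP / 250)^(1/1.4)
= (20000 / 250)^(1/1.4)
= 80.0^0.7143
= 22.8744
Floor: level = 22

level 22


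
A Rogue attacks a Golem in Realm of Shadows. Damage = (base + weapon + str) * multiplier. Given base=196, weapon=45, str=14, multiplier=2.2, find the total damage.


Sum base + weapon + str = 196 + 45 + 14 = 255
Multiply by 2.2:
255 * 2.2 = 561.0

561.0 damage


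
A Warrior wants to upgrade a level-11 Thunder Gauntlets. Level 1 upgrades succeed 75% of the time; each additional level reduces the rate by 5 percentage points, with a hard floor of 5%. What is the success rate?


raw_rate = 75 - 5 * (11 - 1)
= 75 - 5 * 10
= 75 - 50
= 25
Apply floor: max(25, 5) = 25%

25%


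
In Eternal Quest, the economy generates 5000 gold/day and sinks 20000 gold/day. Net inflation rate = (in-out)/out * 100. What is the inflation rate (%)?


Net gold = 5000 - 20000 = -15000
Inflation rate = net / sunk * 100 = -15000 / 20000 * 100
= -0.75 * 100
= -75.00%

-75.00%


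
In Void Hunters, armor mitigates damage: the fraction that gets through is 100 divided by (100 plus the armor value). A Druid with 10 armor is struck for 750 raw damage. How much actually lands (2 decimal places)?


actual = 750 * 100 / (100 + 10)
= 750 * 100 / 110
= 75000 / 110
= 681.82

681.82 damage


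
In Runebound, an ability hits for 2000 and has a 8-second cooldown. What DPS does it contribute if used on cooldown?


DPS = damage / cooldown
= 2000 / 8
= 250.00

250.00 DPS


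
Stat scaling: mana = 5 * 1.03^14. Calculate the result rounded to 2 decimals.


value = base * growth^level
= 5 * 1.03^14
= 5 * 1.51259
= 7.56

7.56 mana


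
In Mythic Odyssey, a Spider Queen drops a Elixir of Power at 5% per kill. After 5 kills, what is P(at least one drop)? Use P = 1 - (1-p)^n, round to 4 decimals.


P(at least one) = 1 - P(none) = 1 - (1-p)^n
p = 5/100 = 0.05
1 - p = 0.95
(1 - p)^5 = 0.95^5 = 0.773781
P(at least one) = 1 - 0.773781 = 0.2262

0.2262


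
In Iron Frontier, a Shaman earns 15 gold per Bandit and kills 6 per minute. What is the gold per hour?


Gold per minute = 15 * 6 = 90
Gold per hour = 90 * 60 = 5400

5400 gold/hour


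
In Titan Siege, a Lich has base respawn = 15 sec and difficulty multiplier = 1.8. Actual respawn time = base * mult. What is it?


Respawn time = base * multiplier
= 15 * 1.8
= 27.0 seconds

27.0 seconds


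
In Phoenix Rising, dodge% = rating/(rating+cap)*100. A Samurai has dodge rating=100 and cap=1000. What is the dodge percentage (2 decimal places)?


dodge% = 100 / (100 + 1000) * 100
= 100 / 1100 * 100
= 0.090909 * 100
= 9.09%

9.09%


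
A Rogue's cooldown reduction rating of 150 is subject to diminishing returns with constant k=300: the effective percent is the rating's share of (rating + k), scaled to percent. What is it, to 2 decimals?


effective% = rating / (rating + k) * 100
= 150 / (150 + 300) * 100
= 150 / 450 * 100
= 0.333333 * 100
= 33.33%

33.33%


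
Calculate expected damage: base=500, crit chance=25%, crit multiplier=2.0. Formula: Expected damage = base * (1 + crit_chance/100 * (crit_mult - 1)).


E[dmg] = base * (1 + crit_chance * (crit_mult - 1))
cc as decimal = 25/100 = 0.25
cm - 1 = 2.0 - 1 = 1.0
Bonus factor = 0.25 * 1.0 = 0.25
Total multiplier = 1 + 0.25 = 1.25
Expected damage = 500 * 1.25 = 625.00

625.00 damage


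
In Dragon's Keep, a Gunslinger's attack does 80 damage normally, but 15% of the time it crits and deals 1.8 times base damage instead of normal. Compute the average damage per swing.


E[dmg] = base * (1 + crit_chance * (crit_mult - 1))
cc as decimal = 15/100 = 0.15
cm - 1 = 1.8 - 1 = 0.8
Bonus factor = 0.15 * 0.8 = 0.12
Total multiplier = 1 + 0.12 = 1.12
Expected damage = 80 * 1.12 = 89.60

89.60 damage


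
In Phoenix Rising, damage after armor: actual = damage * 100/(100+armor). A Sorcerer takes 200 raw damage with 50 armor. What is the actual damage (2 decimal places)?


actual = 200 * 100 / (100 + 50)
= 200 * 100 / 150
= 20000 / 150
= 133.33

133.33 damage


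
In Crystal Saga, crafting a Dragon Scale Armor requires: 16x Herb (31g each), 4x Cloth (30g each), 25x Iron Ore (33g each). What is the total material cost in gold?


Cost breakdown:
  Herb: 16 * 31 = 496
  Cloth: 4 * 30 = 120
  Iron Ore: 25 * 33 = 825
Total = 496 + 120 + 825 = 1441

1441 gold


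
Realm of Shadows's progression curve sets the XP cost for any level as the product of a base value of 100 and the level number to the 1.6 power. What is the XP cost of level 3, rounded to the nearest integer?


XP = 100 * level^1.6
Substitute level = 3:
XP = 100 * 3^1.6
= 100 * 5.7995
= 580

580 XP


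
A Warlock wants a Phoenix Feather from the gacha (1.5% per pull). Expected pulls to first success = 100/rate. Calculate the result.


Expected pulls for a geometric distribution = 1/p = 100 / rate%
= 100 / 1.5
= 66.67

66.67 pulls


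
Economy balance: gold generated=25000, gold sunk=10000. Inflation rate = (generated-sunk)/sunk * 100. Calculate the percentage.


Net gold = 25000 - 10000 = 15000
Inflation rate = net / sunk * 100 = 15000 / 10000 * 100
= 1.5 * 100
= 150.00%

150.00%


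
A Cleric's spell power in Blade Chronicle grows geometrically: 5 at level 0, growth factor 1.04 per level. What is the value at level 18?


value = base * growth^level
= 5 * 1.04^18
= 5 * 2.025817
= 10.13

10.13 spell power


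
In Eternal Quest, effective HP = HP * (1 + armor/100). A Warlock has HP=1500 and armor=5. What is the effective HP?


EHP = 1500 * (1 + 5/100)
= 1500 * (1 + 0.05)
= 1500 * 1.05
= 1575.0

1575.0 EHP


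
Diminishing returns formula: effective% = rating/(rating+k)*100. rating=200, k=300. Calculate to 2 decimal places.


effective% = rating / (rating + k) * 100
= 200 / (200 + 300) * 100
= 200 / 500 * 100
= 0.4 * 100
= 40.00%

40.00%


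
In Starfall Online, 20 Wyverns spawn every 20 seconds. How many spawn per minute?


Spawns per minute = count * (60 / interval)
= 20 * (60 / 20)
= 20 * 3.0
= 60.0

60.0 per minute


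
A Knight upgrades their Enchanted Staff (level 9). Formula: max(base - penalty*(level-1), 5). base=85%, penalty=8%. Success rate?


raw_rate = 85 - 8 * (9 - 1)
= 85 - 8 * 8
= 85 - 64
= 21
Apply floor: max(21, 5) = 21%

21%


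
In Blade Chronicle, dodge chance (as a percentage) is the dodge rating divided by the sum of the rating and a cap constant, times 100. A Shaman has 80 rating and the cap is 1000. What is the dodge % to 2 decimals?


dodge% = 80 / (80 + 1000) * 100
= 80 / 1080 * 100
= 0.074074 * 100
= 7.41%

7.41%


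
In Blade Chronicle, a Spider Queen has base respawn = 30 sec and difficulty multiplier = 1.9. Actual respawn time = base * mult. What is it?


Respawn time = base * multiplier
= 30 * 1.9
= 57.0 seconds

57.0 seconds


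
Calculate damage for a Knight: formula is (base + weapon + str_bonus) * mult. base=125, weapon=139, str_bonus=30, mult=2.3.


Sum base + weapon + str = 125 + 139 + 30 = 294
Multiply by 2.3:
294 * 2.3 = 676.2

676.2 damage


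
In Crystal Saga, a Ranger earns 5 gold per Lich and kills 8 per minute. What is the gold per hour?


Gold per minute = 5 * 8 = 40
Gold per hour = 40 * 60 = 2400

2400 gold/hour


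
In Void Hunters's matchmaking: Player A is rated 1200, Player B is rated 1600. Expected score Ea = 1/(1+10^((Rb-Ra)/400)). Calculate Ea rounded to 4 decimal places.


Elo expected score: Ea = 1/(1 + 10^((Rb-Ra)/400))
Rb - Ra = 1600 - 1200 = 400
(Rb-Ra)/400 = 400/400 = 1.0
10^1.0 = 10.0
Ea = 1/(1 + 10.0) = 1/11.0 = 0.0909

0.0909


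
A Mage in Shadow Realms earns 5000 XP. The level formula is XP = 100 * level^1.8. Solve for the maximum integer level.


XP = 100 * level^1.8, so level = (XP / 100)^(1/1.8)
= (5000 / 100)^(1/1.8)
= 50.0^0.5556
= 8.7876
Floor: level = 8

level 8


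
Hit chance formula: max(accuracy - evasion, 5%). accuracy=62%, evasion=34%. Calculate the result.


accuracy - evasion = 62 - 34 = 28
Apply floor: max(28, 5) = 28
Hit chance = 28%

28%


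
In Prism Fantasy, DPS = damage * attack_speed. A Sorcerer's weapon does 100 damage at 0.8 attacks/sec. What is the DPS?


DPS = damage * attack_speed
= 100 * 0.8
= 80.0

80.0 DPS


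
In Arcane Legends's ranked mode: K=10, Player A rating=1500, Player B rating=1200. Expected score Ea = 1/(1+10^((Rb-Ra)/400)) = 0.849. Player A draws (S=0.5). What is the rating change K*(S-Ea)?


Elo update: delta = K * (S - Ea), where S = 0.5 (draws)
S - Ea = 0.5 - 0.849 = -0.349
Rating change = 10 * -0.349
= -3.49

-3.49 rating points


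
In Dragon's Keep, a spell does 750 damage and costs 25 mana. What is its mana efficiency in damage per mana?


Efficiency = damage / mana
= 750 / 25
= 30.00

30.00 dmg/mana


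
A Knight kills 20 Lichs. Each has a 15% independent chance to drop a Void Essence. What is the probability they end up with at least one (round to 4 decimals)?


P(at least one) = 1 - P(none) = 1 - (1-p)^n
p = 15/100 = 0.15
1 - p = 0.85
(1 - p)^20 = 0.85^20 = 0.038760
P(at least one) = 1 - 0.038760 = 0.9612

0.9612


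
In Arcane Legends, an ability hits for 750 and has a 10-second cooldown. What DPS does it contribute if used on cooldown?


DPS = damage / cooldown
= 750 / 10
= 75.00

75.00 DPS


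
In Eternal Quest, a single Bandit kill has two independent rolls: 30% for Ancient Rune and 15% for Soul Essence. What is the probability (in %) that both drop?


For independent events, P(both) = P(A) * P(B)
= 30% * 15%
= 450 / 100 %
= 4.5%

4.5%


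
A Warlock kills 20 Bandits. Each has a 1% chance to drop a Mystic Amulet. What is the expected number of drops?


Expected drops = kills * (drop_rate / 100)
= 20 * (1 / 100)
= 20 * 0.01
= 0.2

0.2 drops


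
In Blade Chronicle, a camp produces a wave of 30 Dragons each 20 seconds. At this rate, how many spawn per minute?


Spawns per minute = count * (60 / interval)
= 30 * (60 / 20)
= 30 * 3.0
= 90.0

90.0 per minute


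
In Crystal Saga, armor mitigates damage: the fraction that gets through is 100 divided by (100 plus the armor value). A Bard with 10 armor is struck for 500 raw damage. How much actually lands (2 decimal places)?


actual = 500 * 100 / (100 + 10)
= 500 * 100 / 110
= 50000 / 110
= 454.55

454.55 damage


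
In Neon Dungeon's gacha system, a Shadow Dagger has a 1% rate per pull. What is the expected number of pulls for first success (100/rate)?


Expected pulls for a geometric distribution = 1/p = 100 / rate%
= 100 / 1
= 100.0

100.0 pulls


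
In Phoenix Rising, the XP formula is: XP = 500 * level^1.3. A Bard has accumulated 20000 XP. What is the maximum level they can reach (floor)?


XP = 500 * level^1.3, so level = (XP / 500)^(1/1.3)
= (20000 / 500)^(1/1.3)
= 40.0^0.7692
= 17.0747
Floor: level = 17

level 17


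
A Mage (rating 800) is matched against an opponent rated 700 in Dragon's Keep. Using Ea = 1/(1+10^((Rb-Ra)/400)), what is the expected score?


Elo expected score: Ea = 1/(1 + 10^((Rb-Ra)/400))
Rb - Ra = 700 - 800 = -100
(Rb-Ra)/400 = -100/400 = -0.25
10^-0.25 = 0.562341
Ea = 1/(1 + 0.562341) = 1/1.562341 = 0.6401

0.6401


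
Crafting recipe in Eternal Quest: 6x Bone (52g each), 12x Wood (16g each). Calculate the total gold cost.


Cost breakdown:
  Bone: 6 * 52 = 312
  Wood: 12 * 16 = 192
Total = 312 + 192 = 504

504 gold


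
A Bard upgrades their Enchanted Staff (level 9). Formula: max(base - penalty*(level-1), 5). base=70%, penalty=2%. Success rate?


raw_rate = 70 - 2 * (9 - 1)
= 70 - 2 * 8
= 70 - 16
= 54
Apply floor: max(54, 5) = 54%

54%


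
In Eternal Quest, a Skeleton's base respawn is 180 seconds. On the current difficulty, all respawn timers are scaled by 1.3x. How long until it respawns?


Respawn time = base * multiplier
= 180 * 1.3
= 234.0 seconds

234.0 seconds


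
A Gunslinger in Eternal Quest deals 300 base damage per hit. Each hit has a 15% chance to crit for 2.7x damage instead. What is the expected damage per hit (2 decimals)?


E[dmg] = base * (1 + crit_chance * (crit_mult - 1))
cc as decimal = 15/100 = 0.15
cm - 1 = 2.7 - 1 = 1.7
Bonus factor = 0.15 * 1.7 = 0.255
Total multiplier = 1 + 0.255 = 1.255
Expected damage = 300 * 1.255 = 376.50

376.50 damage


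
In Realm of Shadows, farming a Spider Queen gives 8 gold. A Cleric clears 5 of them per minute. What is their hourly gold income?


Gold per minute = 8 * 5 = 40
Gold per hour = 40 * 60 = 2400

2400 gold/hour


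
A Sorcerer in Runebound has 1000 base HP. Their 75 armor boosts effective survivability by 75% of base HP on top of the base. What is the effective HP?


EHP = 1000 * (1 + 75/100)
= 1000 * (1 + 0.75)
= 1000 * 1.75
= 1750.0

1750.0 EHP


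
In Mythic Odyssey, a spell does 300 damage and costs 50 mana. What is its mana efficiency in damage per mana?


Efficiency = damage / mana
= 300 / 50
= 6.00

6.00 dmg/mana


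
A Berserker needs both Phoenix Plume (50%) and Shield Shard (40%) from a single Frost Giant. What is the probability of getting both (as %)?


For independent events, P(both) = P(A) * P(B)
= 50% * 40%
= 2000 / 100 %
= 20.0%

20.0%


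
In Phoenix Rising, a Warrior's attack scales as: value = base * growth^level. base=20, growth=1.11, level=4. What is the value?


value = base * growth^level
= 20 * 1.11^4
= 20 * 1.51807
= 30.36

30.36 attack


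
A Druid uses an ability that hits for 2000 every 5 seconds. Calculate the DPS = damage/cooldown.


DPS = damage / cooldown
= 2000 / 5
= 400.00

400.00 DPS


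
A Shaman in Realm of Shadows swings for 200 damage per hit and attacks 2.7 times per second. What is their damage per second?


DPS = damage * attack_speed
= 200 * 2.7
= 540.0

540.0 DPS


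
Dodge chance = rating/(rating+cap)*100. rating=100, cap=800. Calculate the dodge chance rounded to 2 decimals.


dodge% = 100 / (100 + 800) * 100
= 100 / 900 * 100
= 0.111111 * 100
= 11.11%

11.11%


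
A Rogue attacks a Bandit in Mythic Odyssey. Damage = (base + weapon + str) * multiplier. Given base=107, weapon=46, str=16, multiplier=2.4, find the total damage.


Sum base + weapon + str = 107 + 46 + 16 = 169
Multiply by 2.4:
169 * 2.4 = 405.6

405.6 damage


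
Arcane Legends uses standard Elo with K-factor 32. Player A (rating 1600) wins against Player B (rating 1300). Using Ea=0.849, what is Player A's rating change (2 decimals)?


Elo update: delta = K * (S - Ea), where S = 1 (wins)
S - Ea = 1 - 0.849 = 0.151
Rating change = 32 * 0.151
= 4.83

4.83 rating points


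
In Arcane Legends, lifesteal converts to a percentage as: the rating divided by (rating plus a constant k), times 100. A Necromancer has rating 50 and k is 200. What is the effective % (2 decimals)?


effective% = rating / (rating + k) * 100
= 50 / (50 + 200) * 100
= 50 / 250 * 100
= 0.2 * 100
= 20.00%

20.00%


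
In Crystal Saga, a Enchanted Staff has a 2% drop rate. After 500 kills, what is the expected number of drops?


Expected drops = kills * (drop_rate / 100)
= 500 * (2 / 100)
= 500 * 0.02
= 10.0

10.0 drops


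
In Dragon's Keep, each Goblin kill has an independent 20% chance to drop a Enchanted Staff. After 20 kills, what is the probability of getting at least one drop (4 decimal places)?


P(at least one) = 1 - P(none) = 1 - (1-p)^n
p = 20/100 = 0.2
1 - p = 0.8
(1 - p)^20 = 0.8^20 = 0.011529
P(at least one) = 1 - 0.011529 = 0.9885

0.9885


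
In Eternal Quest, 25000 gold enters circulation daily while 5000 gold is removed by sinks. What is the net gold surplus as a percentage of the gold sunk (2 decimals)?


Net gold = 25000 - 5000 = 20000
Inflation rate = net / sunk * 100 = 20000 / 5000 * 100
= 4.0 * 100
= 400.00%

400.00%


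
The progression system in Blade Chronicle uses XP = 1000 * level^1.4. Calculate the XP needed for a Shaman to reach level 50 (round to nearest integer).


XP = 1000 * level^1.4
Substitute level = 50:
XP = 1000 * 50^1.4
= 1000 * 239.0881
= 239088

239088 XP


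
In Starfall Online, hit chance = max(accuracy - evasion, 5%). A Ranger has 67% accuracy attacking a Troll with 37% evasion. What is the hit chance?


accuracy - evasion = 67 - 37 = 30
Apply floor: max(30, 5) = 30
Hit chance = 30%

30%


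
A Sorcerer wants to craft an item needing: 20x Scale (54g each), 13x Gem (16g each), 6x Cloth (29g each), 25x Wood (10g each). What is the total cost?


Cost breakdown:
  Scale: 20 * 54 = 1080
  Gem: 13 * 16 = 208
  Cloth: 6 * 29 = 174
  Wood: 25 * 10 = 250
Total = 1080 + 208 + 174 + 250 = 1712

1712 gold


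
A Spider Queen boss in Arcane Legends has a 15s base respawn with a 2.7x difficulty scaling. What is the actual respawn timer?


Respawn time = base * multiplier
= 15 * 2.7
= 40.5 seconds

40.5 seconds


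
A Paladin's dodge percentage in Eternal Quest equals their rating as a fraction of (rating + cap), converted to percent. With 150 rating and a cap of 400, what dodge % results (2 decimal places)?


dodge% = 150 / (150 + 400) * 100
= 150 / 550 * 100
= 0.272727 * 100
= 27.27%

27.27%


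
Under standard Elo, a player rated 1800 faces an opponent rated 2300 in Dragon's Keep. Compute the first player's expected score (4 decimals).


Elo expected score: Ea = 1/(1 + 10^((Rb-Ra)/400))
Rb - Ra = 2300 - 1800 = 500
(Rb-Ra)/400 = 500/400 = 1.25
10^1.25 = 17.782794
Ea = 1/(1 + 17.782794) = 1/18.782794 = 0.0532

0.0532


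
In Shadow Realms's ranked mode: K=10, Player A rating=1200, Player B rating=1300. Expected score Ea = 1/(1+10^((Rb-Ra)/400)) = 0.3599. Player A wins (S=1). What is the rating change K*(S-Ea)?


Elo update: delta = K * (S - Ea), where S = 1 (wins)
S - Ea = 1 - 0.3599 = 0.6401
Rating change = 10 * 0.6401
= 6.40

6.40 rating points


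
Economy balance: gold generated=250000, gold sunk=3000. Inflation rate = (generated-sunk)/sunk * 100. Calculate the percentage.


Net gold = 250000 - 3000 = 247000
Inflation rate = net / sunk * 100 = 247000 / 3000 * 100
= 82.333333 * 100
= 8233.33%

8233.33%


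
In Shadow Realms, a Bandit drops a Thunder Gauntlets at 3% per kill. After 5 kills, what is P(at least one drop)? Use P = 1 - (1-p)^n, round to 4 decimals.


P(at least one) = 1 - P(none) = 1 - (1-p)^n
p = 3/100 = 0.03
1 - p = 0.97
(1 - p)^5 = 0.97^5 = 0.858734
P(at least one) = 1 - 0.858734 = 0.1413

0.1413


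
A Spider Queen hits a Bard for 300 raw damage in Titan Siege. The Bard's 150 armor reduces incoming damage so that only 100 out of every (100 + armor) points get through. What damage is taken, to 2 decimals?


actual = 300 * 100 / (100 + 150)
= 300 * 100 / 250
= 30000 / 250
= 120.00

120.00 damage


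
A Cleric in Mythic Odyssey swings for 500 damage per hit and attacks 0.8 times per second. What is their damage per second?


DPS = damage * attack_speed
= 500 * 0.8
= 400.0

400.0 DPS


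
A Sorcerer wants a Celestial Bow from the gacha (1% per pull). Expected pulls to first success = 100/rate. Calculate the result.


Expected pulls for a geometric distribution = 1/p = 100 / rate%
= 100 / 1
= 100.0

100.0 pulls


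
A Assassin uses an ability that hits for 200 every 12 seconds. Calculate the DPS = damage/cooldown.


DPS = damage / cooldown
= 200 / 12
= 16.67

16.67 DPS


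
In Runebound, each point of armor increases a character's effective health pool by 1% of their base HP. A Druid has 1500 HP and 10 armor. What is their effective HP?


EHP = 1500 * (1 + 10/100)
= 1500 * (1 + 0.1)
= 1500 * 1.1
= 1650.0

1650.0 EHP


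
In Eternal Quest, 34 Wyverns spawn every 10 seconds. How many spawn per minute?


Spawns per minute = count * (60 / interval)
= 34 * (60 / 10)
= 34 * 6.0
= 204.0

204.0 per minute


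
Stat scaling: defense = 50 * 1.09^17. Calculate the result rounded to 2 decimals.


value = base * growth^level
= 50 * 1.09^17
= 50 * 4.327633
= 216.38

216.38 defense


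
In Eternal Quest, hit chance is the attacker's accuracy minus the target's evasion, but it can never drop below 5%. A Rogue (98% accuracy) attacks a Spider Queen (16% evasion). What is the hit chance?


accuracy - evasion = 98 - 16 = 82
Apply floor: max(82, 5) = 82
Hit chance = 82%

82%


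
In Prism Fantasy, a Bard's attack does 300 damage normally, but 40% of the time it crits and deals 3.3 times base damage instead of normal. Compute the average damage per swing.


E[dmg] = base * (1 + crit_chance * (crit_mult - 1))
cc as decimal = 40/100 = 0.4
cm - 1 = 3.3 - 1 = 2.3
Bonus factor = 0.4 * 2.3 = 0.92
Total multiplier = 1 + 0.92 = 1.92
Expected damage = 300 * 1.92 = 576.00

576.00 damage


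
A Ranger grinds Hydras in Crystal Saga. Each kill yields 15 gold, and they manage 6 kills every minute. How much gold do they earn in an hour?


Gold per minute = 15 * 6 = 90
Gold per hour = 90 * 60 = 5400

5400 gold/hour


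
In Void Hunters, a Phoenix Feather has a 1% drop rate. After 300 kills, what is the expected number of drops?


Expected drops = kills * (drop_rate / 100)
= 300 * (1 / 100)
= 300 * 0.01
= 3.0

3.0 drops


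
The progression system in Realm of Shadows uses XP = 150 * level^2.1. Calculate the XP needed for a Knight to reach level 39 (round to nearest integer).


XP = 150 * level^2.1
Substitute level = 39:
XP = 150 * 39^2.1
= 150 * 2193.9952
= 329099

329099 XP


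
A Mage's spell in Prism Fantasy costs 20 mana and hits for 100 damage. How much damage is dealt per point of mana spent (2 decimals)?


Efficiency = damage / mana
= 100 / 20
= 5.00

5.00 dmg/mana


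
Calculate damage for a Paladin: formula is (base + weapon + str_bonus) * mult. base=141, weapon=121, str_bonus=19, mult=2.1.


Sum base + weapon + str = 141 + 121 + 19 = 281
Multiply by 2.1:
281 * 2.1 = 590.1

590.1 damage


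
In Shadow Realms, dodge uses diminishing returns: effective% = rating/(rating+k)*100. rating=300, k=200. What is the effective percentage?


effective% = rating / (rating + k) * 100
= 300 / (300 + 200) * 100
= 300 / 500 * 100
= 0.6 * 100
= 60.00%

60.00%


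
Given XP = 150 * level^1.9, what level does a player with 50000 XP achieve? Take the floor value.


XP = 150 * level^1.9, so level = (XP / 150)^(1/1.9)
= (50000 / 150)^(1/1.9)
= 333.3333^0.5263
= 21.2731
Floor: level = 21

level 21


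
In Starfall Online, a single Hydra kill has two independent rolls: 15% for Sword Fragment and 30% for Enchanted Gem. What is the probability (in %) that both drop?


For independent events, P(both) = P(A) * P(B)
= 15% * 30%
= 450 / 100 %
= 4.5%

4.5%


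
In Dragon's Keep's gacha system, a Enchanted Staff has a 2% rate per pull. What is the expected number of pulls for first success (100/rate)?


Expected pulls for a geometric distribution = 1/p = 100 / rate%
= 100 / 2
= 50.0

50.0 pulls


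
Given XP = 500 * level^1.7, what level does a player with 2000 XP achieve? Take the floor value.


XP = 500 * level^1.7, so level = (XP / 500)^(1/1.7)
= (2000 / 500)^(1/1.7)
= 4.0^0.5882
= 2.2602
Floor: level = 2

level 2


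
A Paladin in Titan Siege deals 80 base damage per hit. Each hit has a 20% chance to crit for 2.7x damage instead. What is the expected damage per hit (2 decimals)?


E[dmg] = base * (1 + crit_chance * (crit_mult - 1))
cc as decimal = 20/100 = 0.2
cm - 1 = 2.7 - 1 = 1.7
Bonus factor = 0.2 * 1.7 = 0.34
Total multiplier = 1 + 0.34 = 1.34
Expected damage = 80 * 1.34 = 107.20

107.20 damage


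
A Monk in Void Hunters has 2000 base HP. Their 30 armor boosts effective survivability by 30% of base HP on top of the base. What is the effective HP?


EHP = 2000 * (1 + 30/100)
= 2000 * (1 + 0.3)
= 2000 * 1.3
= 2600.0

2600.0 EHP


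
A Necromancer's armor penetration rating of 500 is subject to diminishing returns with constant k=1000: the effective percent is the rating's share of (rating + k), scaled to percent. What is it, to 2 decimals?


effective% = rating / (rating + k) * 100
= 500 / (500 + 1000) * 100
= 500 / 1500 * 100
= 0.333333 * 100
= 33.33%

33.33%


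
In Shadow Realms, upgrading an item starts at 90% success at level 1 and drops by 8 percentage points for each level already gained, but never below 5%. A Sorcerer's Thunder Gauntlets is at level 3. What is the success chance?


raw_rate = 90 - 8 * (3 - 1)
= 90 - 8 * 2
= 90 - 16
= 74
Apply floor: max(74, 5) = 74%

74%


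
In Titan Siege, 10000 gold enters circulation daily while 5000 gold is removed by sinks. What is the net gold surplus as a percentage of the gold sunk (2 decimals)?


Net gold = 10000 - 5000 = 5000
Inflation rate = net / sunk * 100 = 5000 / 5000 * 100
= 1.0 * 100
= 100.00%

100.00%


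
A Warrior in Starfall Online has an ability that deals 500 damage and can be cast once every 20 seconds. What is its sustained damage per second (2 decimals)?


DPS = damage / cooldown
= 500 / 20
= 25.00

25.00 DPS


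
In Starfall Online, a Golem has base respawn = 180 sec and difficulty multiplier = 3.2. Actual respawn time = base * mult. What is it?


Respawn time = base * multiplier
= 180 * 3.2
= 576.0 seconds

576.0 seconds


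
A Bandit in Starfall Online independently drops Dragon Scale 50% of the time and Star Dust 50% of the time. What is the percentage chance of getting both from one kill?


For independent events, P(both) = P(A) * P(B)
= 50% * 50%
= 2500 / 100 %
= 25.0%

25.0%


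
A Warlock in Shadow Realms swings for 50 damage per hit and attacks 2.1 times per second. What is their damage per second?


DPS = damage * attack_speed
= 50 * 2.1
= 105.0

105.0 DPS


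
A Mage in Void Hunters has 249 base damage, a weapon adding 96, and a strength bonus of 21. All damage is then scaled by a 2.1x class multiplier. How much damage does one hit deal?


Sum base + weapon + str = 249 + 96 + 21 = 366
Multiply by 2.1:
366 * 2.1 = 768.6

768.6 damage


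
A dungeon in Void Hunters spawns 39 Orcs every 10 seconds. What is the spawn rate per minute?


Spawns per minute = count * (60 / interval)
= 39 * (60 / 10)
= 39 * 6.0
= 234.0

234.0 per minute


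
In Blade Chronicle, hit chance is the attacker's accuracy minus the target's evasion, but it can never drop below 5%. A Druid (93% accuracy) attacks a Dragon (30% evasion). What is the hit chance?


accuracy - evasion = 93 - 30 = 63
Apply floor: max(63, 5) = 63
Hit chance = 63%

63%
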